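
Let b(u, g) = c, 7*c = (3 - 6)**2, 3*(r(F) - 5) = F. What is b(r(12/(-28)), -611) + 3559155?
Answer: 24914094/7 ≈ 3.5592e+6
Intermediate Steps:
r(F) = 5 + F/3
c = 9/7 (c = (3 - 6)**2/7 = (1/7)*(-3)**2 = (1/7)*9 = 9/7 ≈ 1.2857)
b(u, g) = 9/7
b(r(12/(-28)), -611) + 3559155 = 9/7 + 3559155 = 24914094/7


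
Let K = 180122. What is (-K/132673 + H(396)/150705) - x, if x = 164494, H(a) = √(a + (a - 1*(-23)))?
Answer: -21824092584/132673 + √815/150705 ≈ -1.6450e+5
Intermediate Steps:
H(a) = √(23 + 2*a) (H(a) = √(a + (a + 23)) = √(a + (23 + a)) = √(23 + 2*a))
(-K/132673 + H(396)/150705) - x = (-1*180122/132673 + √(23 + 2*396)/150705) - 1*164494 = (-180122*1/132673 + √(23 + 792)*(1/150705)) - 164494 = (-180122/132673 + √815*(1/150705)) - 164494 = (-180122/132673 + √815/150705) - 164494 = -21824092584/132673 + √815/150705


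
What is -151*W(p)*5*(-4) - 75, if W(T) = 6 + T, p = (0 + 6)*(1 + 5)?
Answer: 126765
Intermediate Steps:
p = 36 (p = 6*6 = 36)
-151*W(p)*5*(-4) - 75 = -151*(6 + 36)*5*(-4) - 75 = -151*42*5*(-4) - 75 = -31710*(-4) - 75 = -151*(-840) - 75 = 126840 - 75 = 126765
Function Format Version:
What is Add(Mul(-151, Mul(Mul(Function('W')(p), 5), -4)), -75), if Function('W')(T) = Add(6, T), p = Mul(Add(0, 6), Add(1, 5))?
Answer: 126765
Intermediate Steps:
p = 36 (p = Mul(6, 6) = 36)
Add(Mul(-151, Mul(Mul(Function('W')(p), 5), -4)), -75) = Add(Mul(-151, Mul(Mul(Add(6, 36), 5), -4)), -75) = Add(Mul(-151, Mul(Mul(42, 5), -4)), -75) = Add(Mul(-151, Mul(210, -4)), -75) = Add(Mul(-151, -840), -75) = Add(126840, -75) = 126765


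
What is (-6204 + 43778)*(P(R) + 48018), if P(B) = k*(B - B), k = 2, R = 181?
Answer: 1804228332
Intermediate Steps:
P(B) = 0 (P(B) = 2*(B - B) = 2*0 = 0)
(-6204 + 43778)*(P(R) + 48018) = (-6204 + 43778)*(0 + 48018) = 37574*48018 = 1804228332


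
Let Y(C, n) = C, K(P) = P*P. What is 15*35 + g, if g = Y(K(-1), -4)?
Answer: 526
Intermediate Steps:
K(P) = P**2
g = 1 (g = (-1)**2 = 1)
15*35 + g = 15*35 + 1 = 525 + 1 = 526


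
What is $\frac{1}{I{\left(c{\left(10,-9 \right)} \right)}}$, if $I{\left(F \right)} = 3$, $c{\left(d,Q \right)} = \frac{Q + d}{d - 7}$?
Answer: $\frac{1}{3} \approx 0.33333$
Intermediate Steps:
$c{\left(d,Q \right)} = \frac{Q + d}{-7 + d}$
$\frac{1}{I{\left(c{\left(10,-9 \right)} \right)}} = \frac{1}{3}$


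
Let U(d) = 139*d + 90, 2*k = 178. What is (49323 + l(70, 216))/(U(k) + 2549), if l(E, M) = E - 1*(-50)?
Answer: 49443/15010 ≈ 3.2940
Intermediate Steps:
k = 89 (k = (1/2)*178 = 89)
l(E, M) = 50 + E (l(E, M) = E + 50 = 50 + E)
U(d) = 90 + 139*d
(49323 + l(70, 216))/(U(k) + 2549) = (49323 + (50 + 70))/((90 + 139*89) + 2549) = (49323 + 120)/((90 + 12371) + 2549) = 49443/(12461 + 2549) = 49443/15010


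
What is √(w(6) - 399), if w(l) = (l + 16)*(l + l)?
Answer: 3*I*√15 ≈ 11.619*I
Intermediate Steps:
w(l) = 2*l*(16 + l) (w(l) = (16 + l)*(2*l) = 2*l*(16 + l))
√(w(6) - 399) = √(2*6*(16 + 6) - 399) = √(2*6*22 - 399) = √(264 - 399) = √(-135) = 3*I*√15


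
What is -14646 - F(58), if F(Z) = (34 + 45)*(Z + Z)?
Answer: -23810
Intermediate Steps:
F(Z) = 158*Z (F(Z) = 79*(2*Z) = 158*Z)
-14646 - F(58) = -14646 - 158*58 = -14646 - 1*9164 = -14646 - 9164 = -23810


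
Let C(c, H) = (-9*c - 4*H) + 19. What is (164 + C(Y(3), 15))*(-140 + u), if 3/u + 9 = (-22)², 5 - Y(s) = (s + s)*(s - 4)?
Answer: -1595928/475 ≈ -3359.8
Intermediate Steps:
Y(s) = 5 - 2*s*(-4 + s) (Y(s) = 5 - (s + s)*(s - 4) = 5 - 2*s*(-4 + s))
C(c, H) = 19 - 9*c - 4*H
u = 3/475 (u = 3/(-9 + (-22)²) = 3/(-9 + 484) = 3/475 ≈ 0.0063158)
(164 + C(Y(3), 15))*(-140 + u) = (164 + (19 - 9*(5 - 2*3² + 8*3) - 4*15))*(-140 + 3/475) = (164 + (19 - 9*(5 - 2*9 + 24) - 60))*(-66497/475) = (164 + (19 - 9*(5 - 18 + 24) - 60))*(-66497/475) = (164 + (19 - 9*11 - 60))*(-66497/475) = (164 + (19 - 99 - 60))*(-66497/475) = (164 - 140)*(-66497/475) = 24*(-66497/475) = -1595928/475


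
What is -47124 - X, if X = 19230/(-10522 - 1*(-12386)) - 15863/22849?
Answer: -1003723118051/21295268 ≈ -47134.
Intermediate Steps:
X = 204908819/21295268 (X = 19230/(-10522 + 12386) - 15863*1/22849 = 19230/1864 - 15863/22849 = 19230*(1/1864) - 15863/22849 = 9615/932 - 15863/22849 = 204908819/21295268 ≈ 9.6223)
-47124 - X = -47124 - 1*204908819/21295268 = -47124 - 204908819/21295268 = -1003723118051/21295268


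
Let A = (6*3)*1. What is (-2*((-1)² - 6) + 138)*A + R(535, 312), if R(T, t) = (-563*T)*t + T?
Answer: -93972761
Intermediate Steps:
R(T, t) = T - 563*T*t (R(T, t) = -563*T*t + T = T - 563*T*t)
A = 18 (A = 18*1 = 18)
(-2*((-1)² - 6) + 138)*A + R(535, 312) = (-2*((-1)² - 6) + 138)*18 + 535*(1 - 563*312) = (-2*(1 - 6) + 138)*18 + 535*(1 - 175656) = (-2*(-5) + 138)*18 + 535*(-175655) = (10 + 138)*18 - 93975425 = 148*18 - 93975425 = 2664 - 93975425 = -93972761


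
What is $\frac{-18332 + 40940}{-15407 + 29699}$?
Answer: $\frac{628}{397} \approx 1.5819$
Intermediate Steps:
$\frac{-18332 + 40940}{-15407 + 29699} = \frac{22608}{14292} = 22608 \cdot \frac{1}{14292} = \frac{628}{397}$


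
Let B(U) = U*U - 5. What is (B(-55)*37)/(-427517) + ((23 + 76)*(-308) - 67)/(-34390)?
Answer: 9221753403/14702309630 ≈ 0.62723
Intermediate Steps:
B(U) = -5 + U**2 (B(U) = U**2 - 5 = -5 + U**2)
(B(-55)*37)/(-427517) + ((23 + 76)*(-308) - 67)/(-34390) = ((-5 + (-55)**2)*37)/(-427517) + ((23 + 76)*(-308) - 67)/(-34390) = ((-5 + 3025)*37)*(-1/427517) + (99*(-308) - 67)*(-1/34390) = (3020*37)*(-1/427517) + (-30492 - 67)*(-1/34390) = 111740*(-1/427517) - 30559*(-1/34390) = -111740/427517 + 30559/34390 = 9221753403/14702309630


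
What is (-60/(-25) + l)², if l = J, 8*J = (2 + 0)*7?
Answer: 6889/400 ≈ 17.223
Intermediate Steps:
J = 7/4 (J = ((2 + 0)*7)/8 = (2*7)/8 = (⅛)*14 = 7/4 ≈ 1.7500)
l = 7/4 ≈ 1.7500
(-60/(-25) + l)² = (-60/(-25) + 7/4)² = (-60*(-1/25) + 7/4)² = (12/5 + 7/4)² = (83/20)² = 6889/400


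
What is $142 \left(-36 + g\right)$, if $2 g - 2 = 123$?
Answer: $3763$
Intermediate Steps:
$g = \frac{125}{2}$ ($g = 1 + \frac{1}{2} \cdot 123 = 1 + \frac{123}{2} = \frac{125}{2} \approx 62.5$)
$142 \left(-36 + g\right) = 142 \left(-36 + \frac{125}{2}\right) = 142 \cdot \frac{53}{2} = 3763$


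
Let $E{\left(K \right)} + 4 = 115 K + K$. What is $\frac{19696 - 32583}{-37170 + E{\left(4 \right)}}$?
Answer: $\frac{12887}{36710} \approx 0.35105$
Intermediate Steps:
$E{\left(K \right)} = -4 + 116 K$ ($E{\left(K \right)} = -4 + \left(115 K + K\right) = -4 + 116 K$)
$\frac{19696 - 32583}{-37170 + E{\left(4 \right)}} = \frac{19696 - 32583}{-37170 + \left(-4 + 116 \cdot 4\right)} = \frac{19696 - 32583}{-37170 + \left(-4 + 464\right)} = \frac{19696 - 32583}{-37170 + 460} = - \frac{12887}{-36710} = \left(-12887\right) \left(- \frac{1}{36710}\right) = \frac{12887}{36710}$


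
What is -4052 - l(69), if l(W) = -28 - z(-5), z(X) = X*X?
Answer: -3999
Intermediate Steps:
z(X) = X**2
l(W) = -53 (l(W) = -28 - 1*(-5)**2 = -28 - 1*25 = -28 - 25 = -53)
-4052 - l(69) = -4052 - 1*(-53) = -4052 + 53 = -3999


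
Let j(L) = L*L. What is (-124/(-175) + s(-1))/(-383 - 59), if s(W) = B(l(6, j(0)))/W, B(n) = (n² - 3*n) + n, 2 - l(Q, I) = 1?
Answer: -23/5950 ≈ -0.0038655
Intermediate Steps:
j(L) = L²
l(Q, I) = 1 (l(Q, I) = 2 - 1*1 = 2 - 1 = 1)
B(n) = n² - 2*n
s(W) = -1/W (s(W) = (1*(-2 + 1))/W = (1*(-1))/W = -1/W)
(-124/(-175) + s(-1))/(-383 - 59) = (-124/(-175) - 1/(-1))/(-383 - 59) = (-124*(-1/175) - 1*(-1))/(-442) = (124/175 + 1)*(-1/442) = (299/175)*(-1/442) = -23/5950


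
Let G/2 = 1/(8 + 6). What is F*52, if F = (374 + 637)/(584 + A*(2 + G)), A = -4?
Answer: 92001/1007 ≈ 91.361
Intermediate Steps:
G = ⅐ (G = 2/(8 + 6) = 2/14 = 2*(1/14) = ⅐ ≈ 0.14286)
F = 7077/4028 (F = (374 + 637)/(584 - 4*(2 + ⅐)) = 1011/(584 - 4*15/7) = 1011/(584 - 60/7) = 1011/(4028/7) = 1011*(7/4028) = 7077/4028 ≈ 1.7570)
F*52 = (7077/4028)*52 = 92001/1007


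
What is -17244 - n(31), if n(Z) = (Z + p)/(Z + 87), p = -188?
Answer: -2034635/118 ≈ -17243.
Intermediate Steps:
n(Z) = (-188 + Z)/(87 + Z) (n(Z) = (Z - 188)/(Z + 87) = (-188 + Z)/(87 + Z))
-17244 - n(31) = -17244 - (-188 + 31)/(87 + 31) = -17244 - (-157)/118 = -17244 - 1*(-157/118) = -17244 + 157/118 = -2034635/118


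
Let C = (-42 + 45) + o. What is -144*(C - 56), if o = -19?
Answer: 10368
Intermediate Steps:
C = -16 (C = (-42 + 45) - 19 = 3 - 19 = -16)
-144*(C - 56) = -144*(-16 - 56) = -144*(-72) = 10368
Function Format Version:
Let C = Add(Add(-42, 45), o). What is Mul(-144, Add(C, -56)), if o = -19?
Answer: 10368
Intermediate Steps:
C = -16 (C = Add(Add(-42, 45), -19) = Add(3, -19) = -16)
Mul(-144, Add(C, -56)) = Mul(-144, Add(-16, -56)) = Mul(-144, -72) = 10368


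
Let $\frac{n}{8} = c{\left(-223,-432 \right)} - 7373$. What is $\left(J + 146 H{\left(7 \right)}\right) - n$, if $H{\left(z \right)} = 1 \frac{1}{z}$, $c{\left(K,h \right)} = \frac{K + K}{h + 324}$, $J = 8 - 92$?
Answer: $\frac{11129798}{189} \approx 58888.0$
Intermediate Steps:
$J = -84$ ($J = 8 - 92 = -84$)
$c{\left(K,h \right)} = \frac{2 K}{324 + h}$
$n = - \frac{1591676}{27}$ ($n = 8 \left(2 \left(-223\right) \frac{1}{324 - 432} - 7373\right) = 8 \left(2 \left(-223\right) \frac{1}{-108} - 7373\right) = 8 \left(2 \left(-223\right) \left(- \frac{1}{108}\right) - 7373\right) = 8 \left(\frac{223}{54} - 7373\right) = 8 \left(- \frac{397919}{54}\right) = - \frac{1591676}{27} \approx -58951.0$)
$H{\left(z \right)} = \frac{1}{z}$
$\left(J + 146 H{\left(7 \right)}\right) - n = \left(-84 + \frac{146}{7}\right) - - \frac{1591676}{27} = \left(-84 + 146 \cdot \frac{1}{7}\right) + \frac{1591676}{27} = \left(-84 + \frac{146}{7}\right) + \frac{1591676}{27} = - \frac{442}{7} + \frac{1591676}{27} = \frac{11129798}{189}$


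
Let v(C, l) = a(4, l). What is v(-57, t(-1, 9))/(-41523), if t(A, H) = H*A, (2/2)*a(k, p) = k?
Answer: -4/41523 ≈ -9.6332e-5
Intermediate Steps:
a(k, p) = k
t(A, H) = A*H
v(C, l) = 4
v(-57, t(-1, 9))/(-41523) = 4/(-41523) = 4*(-1/41523) = -4/41523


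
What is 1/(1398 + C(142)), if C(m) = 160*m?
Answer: 1/24118 ≈ 4.1463e-5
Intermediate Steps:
1/(1398 + C(142)) = 1/(1398 + 160*142) = 1/(1398 + 22720) = 1/24118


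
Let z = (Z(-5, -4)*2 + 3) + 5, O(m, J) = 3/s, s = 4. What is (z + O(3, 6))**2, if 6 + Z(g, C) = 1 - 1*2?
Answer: 441/16 ≈ 27.563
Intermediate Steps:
Z(g, C) = -7 (Z(g, C) = -6 + (1 - 1*2) = -6 + (1 - 2) = -6 - 1 = -7)
O(m, J) = 3/4
z = -6 (z = (-7*2 + 3) + 5 = (-14 + 3) + 5 = -11 + 5 = -6)
(z + O(3, 6))**2 = (-6 + 3/4)**2 = (-21/4)**2 = 441/16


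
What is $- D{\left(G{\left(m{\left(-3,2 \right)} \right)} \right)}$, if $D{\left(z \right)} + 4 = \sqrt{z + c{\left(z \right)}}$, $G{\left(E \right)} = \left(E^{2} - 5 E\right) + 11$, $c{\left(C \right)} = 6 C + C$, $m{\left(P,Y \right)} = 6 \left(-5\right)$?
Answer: $4 - 2 \sqrt{2122} \approx -88.13$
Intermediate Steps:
$m{\left(P,Y \right)} = -30$
$c{\left(C \right)} = 7 C$
$G{\left(E \right)} = 11 + E^{2} - 5 E$
$D{\left(z \right)} = -4 + 2 \sqrt{2} \sqrt{z}$ ($D{\left(z \right)} = -4 + \sqrt{z + 7 z} = -4 + \sqrt{8 z} = -4 + 2 \sqrt{2} \sqrt{z}$)
$- D{\left(G{\left(m{\left(-3,2 \right)} \right)} \right)} = - (-4 + 2 \sqrt{2} \sqrt{11 + \left(-30\right)^{2} - -150}) = - (-4 + 2 \sqrt{2} \sqrt{11 + 900 + 150}) = - (-4 + 2 \sqrt{2} \sqrt{1061}) = - (-4 + 2 \sqrt{2122}) = 4 - 2 \sqrt{2122}$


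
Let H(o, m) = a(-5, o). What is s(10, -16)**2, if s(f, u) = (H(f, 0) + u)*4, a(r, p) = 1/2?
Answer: 3844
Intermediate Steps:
a(r, p) = 1/2
H(o, m) = 1/2
s(f, u) = 2 + 4*u (s(f, u) = (1/2 + u)*4 = 2 + 4*u)
s(10, -16)**2 = (2 + 4*(-16))**2 = (2 - 64)**2 = (-62)**2 = 3844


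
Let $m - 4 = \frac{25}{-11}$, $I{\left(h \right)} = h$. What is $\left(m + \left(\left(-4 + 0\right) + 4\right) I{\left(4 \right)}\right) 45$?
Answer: $\frac{855}{11} \approx 77.727$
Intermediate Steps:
$m = \frac{19}{11}$ ($m = 4 + \frac{25}{-11} = 4 + 25 \left(- \frac{1}{11}\right) = 4 - \frac{25}{11} = \frac{19}{11} \approx 1.7273$)
$\left(m + \left(\left(-4 + 0\right) + 4\right) I{\left(4 \right)}\right) 45 = \left(\frac{19}{11} + \left(\left(-4 + 0\right) + 4\right) 4\right) 45 = \left(\frac{19}{11} + \left(-4 + 4\right) 4\right) 45 = \left(\frac{19}{11} + 0 \cdot 4\right) 45 = \left(\frac{19}{11} + 0\right) 45 = \frac{19}{11} \cdot 45 = \frac{855}{11}$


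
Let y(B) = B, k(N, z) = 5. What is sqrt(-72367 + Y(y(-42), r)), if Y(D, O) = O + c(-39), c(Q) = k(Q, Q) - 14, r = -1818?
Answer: I*sqrt(74194) ≈ 272.39*I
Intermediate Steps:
c(Q) = -9 (c(Q) = 5 - 14 = -9)
Y(D, O) = -9 + O (Y(D, O) = O - 9 = -9 + O)
sqrt(-72367 + Y(y(-42), r)) = sqrt(-72367 + (-9 - 1818)) = sqrt(-72367 - 1827) = sqrt(-74194) = I*sqrt(74194)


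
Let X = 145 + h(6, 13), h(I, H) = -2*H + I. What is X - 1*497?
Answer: -372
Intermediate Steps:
h(I, H) = I - 2*H
X = 125 (X = 145 + (6 - 2*13) = 145 + (6 - 26) = 145 - 20 = 125)
X - 1*497 = 125 - 1*497 = 125 - 497 = -372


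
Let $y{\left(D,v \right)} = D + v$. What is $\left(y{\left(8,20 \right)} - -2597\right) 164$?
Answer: $430500$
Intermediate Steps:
$\left(y{\left(8,20 \right)} - -2597\right) 164 = \left(\left(8 + 20\right) - -2597\right) 164 = \left(28 + 2597\right) 164 = 2625 \cdot 164 = 430500$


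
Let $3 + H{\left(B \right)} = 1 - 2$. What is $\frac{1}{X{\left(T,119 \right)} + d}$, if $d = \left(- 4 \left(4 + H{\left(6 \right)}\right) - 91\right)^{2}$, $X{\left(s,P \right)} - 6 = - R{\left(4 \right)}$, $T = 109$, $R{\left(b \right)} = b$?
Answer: $\frac{1}{8283} \approx 0.00012073$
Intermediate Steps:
$H{\left(B \right)} = -4$ ($H{\left(B \right)} = -3 + \left(1 - 2\right) = -3 - 1 = -4$)
$X{\left(s,P \right)} = 2$ ($X{\left(s,P \right)} = 6 - 4 = 2$)
$d = 8281$ ($d = \left(- 4 \left(4 - 4\right) - 91\right)^{2} = \left(\left(-4\right) 0 - 91\right)^{2} = \left(0 - 91\right)^{2} = \left(-91\right)^{2} = 8281$)
$\frac{1}{X{\left(T,119 \right)} + d} = \frac{1}{2 + 8281} = \frac{1}{8283}$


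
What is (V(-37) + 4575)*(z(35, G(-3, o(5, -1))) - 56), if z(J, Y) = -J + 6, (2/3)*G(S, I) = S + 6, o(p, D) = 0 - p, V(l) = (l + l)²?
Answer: -854335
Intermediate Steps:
V(l) = 4*l² (V(l) = (2*l)² = 4*l²)
o(p, D) = -p
G(S, I) = 9 + 3*S/2 (G(S, I) = 3*(S + 6)/2 = 3*(6 + S)/2 = 9 + 3*S/2)
z(J, Y) = 6 - J
(V(-37) + 4575)*(z(35, G(-3, o(5, -1))) - 56) = (4*(-37)² + 4575)*((6 - 1*35) - 56) = (4*1369 + 4575)*((6 - 35) - 56) = (5476 + 4575)*(-29 - 56) = 10051*(-85) = -854335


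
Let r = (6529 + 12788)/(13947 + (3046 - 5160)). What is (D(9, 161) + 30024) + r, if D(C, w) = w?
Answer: 357198422/11833 ≈ 30187.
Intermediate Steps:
r = 19317/11833 (r = 19317/(13947 - 2114) = 19317/11833 ≈ 1.6325)
(D(9, 161) + 30024) + r = (161 + 30024) + 19317/11833 = 30185 + 19317/11833 = 357198422/11833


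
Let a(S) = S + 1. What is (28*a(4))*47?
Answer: 6580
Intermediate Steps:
a(S) = 1 + S
(28*a(4))*47 = (28*(1 + 4))*47 = (28*5)*47 = 140*47 = 6580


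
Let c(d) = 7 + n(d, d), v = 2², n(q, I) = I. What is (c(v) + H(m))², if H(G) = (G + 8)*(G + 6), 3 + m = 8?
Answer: 23716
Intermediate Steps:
m = 5 (m = -3 + 8 = 5)
v = 4
c(d) = 7 + d
H(G) = (6 + G)*(8 + G) (H(G) = (8 + G)*(6 + G) = (6 + G)*(8 + G))
(c(v) + H(m))² = ((7 + 4) + (48 + 5² + 14*5))² = (11 + (48 + 25 + 70))² = (11 + 143)² = 154² = 23716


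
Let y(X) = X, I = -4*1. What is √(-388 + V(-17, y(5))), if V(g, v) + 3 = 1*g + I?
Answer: 2*I*√103 ≈ 20.298*I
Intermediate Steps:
I = -4
V(g, v) = -7 + g (V(g, v) = -3 + (1*g - 4) = -3 + (g - 4) = -3 + (-4 + g) = -7 + g)
√(-388 + V(-17, y(5))) = √(-388 + (-7 - 17)) = √(-388 - 24) = √(-412) = 2*I*√103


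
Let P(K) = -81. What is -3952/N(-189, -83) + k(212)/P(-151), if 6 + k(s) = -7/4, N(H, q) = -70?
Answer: 641309/11340 ≈ 56.553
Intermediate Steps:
k(s) = -31/4 (k(s) = -6 - 7/4 = -31/4)
-3952/N(-189, -83) + k(212)/P(-151) = -3952/(-70) - 31/4/(-81) = -3952*(-1/70) - 31/4*(-1/81) = 1976/35 + 31/324 = 641309/11340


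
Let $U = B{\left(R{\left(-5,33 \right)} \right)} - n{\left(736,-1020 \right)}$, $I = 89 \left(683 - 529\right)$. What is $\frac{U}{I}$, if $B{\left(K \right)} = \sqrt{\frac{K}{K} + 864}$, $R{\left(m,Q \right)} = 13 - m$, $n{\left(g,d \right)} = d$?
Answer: $\frac{510}{6853} + \frac{\sqrt{865}}{13706} \approx 0.076566$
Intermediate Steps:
$I = 13706$ ($I = 89 \cdot 154 = 13706$)
$B{\left(K \right)} = \sqrt{865}$ ($B{\left(K \right)} = \sqrt{1 + 864} = \sqrt{865}$)
$U = 1020 + \sqrt{865}$ ($U = \sqrt{865} - -1020 = \sqrt{865} + 1020 = 1020 + \sqrt{865} \approx 1049.4$)
$\frac{U}{I} = \frac{1020 + \sqrt{865}}{13706} = \left(1020 + \sqrt{865}\right) \frac{1}{13706} = \frac{510}{6853} + \frac{\sqrt{865}}{13706}$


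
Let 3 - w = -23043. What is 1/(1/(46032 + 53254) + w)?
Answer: 99286/2288145157 ≈ 4.3391e-5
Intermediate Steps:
w = 23046 (w = 3 - 1*(-23043) = 3 + 23043 = 23046)
1/(1/(46032 + 53254) + w) = 1/(1/(46032 + 53254) + 23046) = 1/(1/99286 + 23046) = 1/(2288145157/99286) = 99286/2288145157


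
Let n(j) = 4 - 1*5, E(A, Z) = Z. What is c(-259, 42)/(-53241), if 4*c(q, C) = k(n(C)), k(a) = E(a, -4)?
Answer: 1/53241 ≈ 1.8783e-5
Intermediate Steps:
n(j) = -1 (n(j) = 4 - 5 = -1)
k(a) = -4
c(q, C) = -1 (c(q, C) = (¼)*(-4) = -1)
c(-259, 42)/(-53241) = -1/(-53241) = -1*(-1/53241) = 1/53241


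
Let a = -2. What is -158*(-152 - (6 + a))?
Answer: 24648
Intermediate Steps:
-158*(-152 - (6 + a)) = -158*(-152 - (6 - 2)) = -158*(-152 - 1*4) = -158*(-152 - 4) = -158*(-156) = 24648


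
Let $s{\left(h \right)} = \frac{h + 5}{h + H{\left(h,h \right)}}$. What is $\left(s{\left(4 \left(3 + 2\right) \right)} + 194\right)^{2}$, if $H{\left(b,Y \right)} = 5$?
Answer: $38025$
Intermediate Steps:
$s{\left(h \right)} = 1$ ($s{\left(h \right)} = \frac{h + 5}{h + 5} = \frac{5 + h}{5 + h} = 1$)
$\left(s{\left(4 \left(3 + 2\right) \right)} + 194\right)^{2} = \left(1 + 194\right)^{2} = 195^{2} = 38025$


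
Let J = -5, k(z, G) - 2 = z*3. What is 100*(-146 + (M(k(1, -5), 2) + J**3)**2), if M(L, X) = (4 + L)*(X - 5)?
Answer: 2295800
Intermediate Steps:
k(z, G) = 2 + 3*z (k(z, G) = 2 + z*3 = 2 + 3*z)
M(L, X) = (-5 + X)*(4 + L) (M(L, X) = (4 + L)*(-5 + X) = (-5 + X)*(4 + L))
100*(-146 + (M(k(1, -5), 2) + J**3)**2) = 100*(-146 + ((-20 - 5*(2 + 3*1) + 4*2 + (2 + 3*1)*2) + (-5)**3)**2) = 100*(-146 + ((-20 - 5*(2 + 3) + 8 + (2 + 3)*2) - 125)**2) = 100*(-146 + ((-20 - 5*5 + 8 + 5*2) - 125)**2) = 100*(-146 + ((-20 - 25 + 8 + 10) - 125)**2) = 100*(-146 + (-27 - 125)**2) = 100*(-146 + (-152)**2) = 100*(-146 + 23104) = 100*22958 = 2295800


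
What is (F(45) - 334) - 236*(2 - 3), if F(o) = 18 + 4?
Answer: -76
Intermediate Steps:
F(o) = 22
(F(45) - 334) - 236*(2 - 3) = (22 - 334) - 236*(2 - 3) = -312 - 236*(-1) = -312 + 236 = -76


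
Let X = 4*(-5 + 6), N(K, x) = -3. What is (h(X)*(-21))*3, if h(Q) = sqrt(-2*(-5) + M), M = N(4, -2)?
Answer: -63*sqrt(7) ≈ -166.68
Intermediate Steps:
M = -3
X = 4 (X = 4*1 = 4)
h(Q) = sqrt(7) (h(Q) = sqrt(-2*(-5) - 3) = sqrt(10 - 3) = sqrt(7))
(h(X)*(-21))*3 = (sqrt(7)*(-21))*3 = -21*sqrt(7)*3 = -63*sqrt(7)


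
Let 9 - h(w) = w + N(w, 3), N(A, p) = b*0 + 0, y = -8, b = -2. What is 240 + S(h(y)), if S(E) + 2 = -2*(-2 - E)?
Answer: 276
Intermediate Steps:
N(A, p) = 0 (N(A, p) = -2*0 + 0 = 0 + 0 = 0)
h(w) = 9 - w (h(w) = 9 - (w + 0) = 9 - w)
S(E) = 2 + 2*E (S(E) = -2 - 2*(-2 - E) = -2 + (4 + 2*E) = 2 + 2*E)
240 + S(h(y)) = 240 + (2 + 2*(9 - 1*(-8))) = 240 + (2 + 2*(9 + 8)) = 240 + (2 + 2*17) = 240 + (2 + 34) = 240 + 36 = 276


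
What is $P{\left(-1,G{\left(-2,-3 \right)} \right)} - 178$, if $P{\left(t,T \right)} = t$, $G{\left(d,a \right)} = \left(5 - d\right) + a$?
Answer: $-179$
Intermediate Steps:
$G{\left(d,a \right)} = 5 + a - d$
$P{\left(-1,G{\left(-2,-3 \right)} \right)} - 178 = -1 - 178 = -179$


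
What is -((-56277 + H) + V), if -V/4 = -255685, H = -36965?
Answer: -929498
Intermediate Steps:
V = 1022740 (V = -4*(-255685) = 1022740)
-((-56277 + H) + V) = -((-56277 - 36965) + 1022740) = -(-93242 + 1022740) = -1*929498 = -929498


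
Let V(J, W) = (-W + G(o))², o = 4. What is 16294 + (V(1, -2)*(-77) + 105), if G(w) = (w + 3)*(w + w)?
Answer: -242629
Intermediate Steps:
G(w) = 2*w*(3 + w) (G(w) = (3 + w)*(2*w) = 2*w*(3 + w))
V(J, W) = (56 - W)² (V(J, W) = (-W + 2*4*(3 + 4))² = (-W + 2*4*7)² = (-W + 56)² = (56 - W)²)
16294 + (V(1, -2)*(-77) + 105) = 16294 + ((-56 - 2)²*(-77) + 105) = 16294 + ((-58)²*(-77) + 105) = 16294 + (3364*(-77) + 105) = 16294 + (-259028 + 105) = 16294 - 258923 = -242629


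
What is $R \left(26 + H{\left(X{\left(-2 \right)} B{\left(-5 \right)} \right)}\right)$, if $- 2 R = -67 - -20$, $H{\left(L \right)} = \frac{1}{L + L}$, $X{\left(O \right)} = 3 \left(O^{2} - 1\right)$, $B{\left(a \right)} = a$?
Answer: $\frac{109933}{180} \approx 610.74$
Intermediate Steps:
$X{\left(O \right)} = -3 + 3 O^{2}$ ($X{\left(O \right)} = 3 \left(-1 + O^{2}\right) = -3 + 3 O^{2}$)
$H{\left(L \right)} = \frac{1}{2 L}$
$R = \frac{47}{2}$ ($R = - \frac{-67 - -20}{2} = - \frac{-67 + 20}{2} = \left(- \frac{1}{2}\right) \left(-47\right) = \frac{47}{2} \approx 23.5$)
$R \left(26 + H{\left(X{\left(-2 \right)} B{\left(-5 \right)} \right)}\right) = \frac{47 \left(26 + \frac{1}{2 \left(-3 + 3 \left(-2\right)^{2}\right) \left(-5\right)}\right)}{2} = \frac{47 \left(26 + \frac{1}{2 \left(-3 + 3 \cdot 4\right) \left(-5\right)}\right)}{2} = \frac{47 \left(26 + \frac{1}{2 \left(-3 + 12\right) \left(-5\right)}\right)}{2} = \frac{47 \left(26 + \frac{1}{2 \cdot 9 \left(-5\right)}\right)}{2} = \frac{47 \left(26 + \frac{1}{2 \left(-45\right)}\right)}{2} = \frac{47 \left(26 + \frac{1}{2} \left(- \frac{1}{45}\right)\right)}{2} = \frac{47 \left(26 - \frac{1}{90}\right)}{2} = \frac{47}{2} \cdot \frac{2339}{90} = \frac{109933}{180}$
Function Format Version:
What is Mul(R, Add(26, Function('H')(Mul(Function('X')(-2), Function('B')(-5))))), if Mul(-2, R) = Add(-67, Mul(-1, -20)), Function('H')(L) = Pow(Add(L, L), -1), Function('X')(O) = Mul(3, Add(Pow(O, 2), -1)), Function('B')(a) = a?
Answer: Rational(109933, 180) ≈ 610.74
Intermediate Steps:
Function('X')(O) = Add(-3, Mul(3, Pow(O, 2))) (Function('X')(O) = Mul(3, Add(-1, Pow(O, 2))) = Add(-3, Mul(3, Pow(O, 2))))
Function('H')(L) = Mul(Rational(1, 2), Pow(L, -1)) (Function('H')(L) = Pow(Mul(2, L), -1) = Mul(Rational(1, 2), Pow(L, -1)))
R = Rational(47, 2) (R = Mul(Rational(-1, 2), Add(-67, Mul(-1, -20))) = Mul(Rational(-1, 2), Add(-67, 20)) = Mul(Rational(-1, 2), -47) = Rational(47, 2) ≈ 23.500)
Mul(R, Add(26, Function('H')(Mul(Function('X')(-2), Function('B')(-5))))) = Mul(Rational(47, 2), Add(26, Mul(Rational(1, 2), Pow(Mul(Add(-3, Mul(3, Pow(-2, 2))), -5), -1)))) = Mul(Rational(47, 2), Add(26, Mul(Rational(1, 2), Pow(Mul(Add(-3, Mul(3, 4)), -5), -1)))) = Mul(Rational(47, 2), Add(26, Mul(Rational(1, 2), Pow(Mul(Add(-3, 12), -5), -1)))) = Mul(Rational(47, 2), Add(26, Mul(Rational(1, 2), Pow(Mul(9, -5), -1)))) = Mul(Rational(47, 2), Add(26, Mul(Rational(1, 2), Pow(-45, -1)))) = Mul(Rational(47, 2), Add(26, Mul(Rational(1, 2), Rational(-1, 45)))) = Mul(Rational(47, 2), Add(26, Rational(-1, 90))) = Mul(Rational(47, 2), Rational(2339, 90)) = Rational(109933, 180)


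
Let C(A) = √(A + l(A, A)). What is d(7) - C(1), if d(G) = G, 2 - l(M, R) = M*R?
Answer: 7 - √2 ≈ 5.5858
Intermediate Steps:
l(M, R) = 2 - M*R
C(A) = √(2 + A - A²) (C(A) = √(A + (2 - A*A)) = √(A + (2 - A²)) = √(2 + A - A²))
d(7) - C(1) = 7 - √(2 + 1 - 1*1²) = 7 - √(2 + 1 - 1*1) = 7 - √(2 + 1 - 1) = 7 - √2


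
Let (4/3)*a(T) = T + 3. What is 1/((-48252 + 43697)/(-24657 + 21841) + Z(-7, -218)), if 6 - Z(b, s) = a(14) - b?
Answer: -2816/34165 ≈ -0.082424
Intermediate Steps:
a(T) = 9/4 + 3*T/4 (a(T) = 3*(T + 3)/4 = 3*(3 + T)/4 = 9/4 + 3*T/4)
Z(b, s) = -27/4 + b (Z(b, s) = 6 - ((9/4 + (¾)*14) - b) = 6 - ((9/4 + 21/2) - b) = 6 - (51/4 - b) = 6 + (-51/4 + b) = -27/4 + b)
1/((-48252 + 43697)/(-24657 + 21841) + Z(-7, -218)) = 1/((-48252 + 43697)/(-24657 + 21841) + (-27/4 - 7)) = 1/(-4555/(-2816) - 55/4) = 1/(-4555*(-1/2816) - 55/4) = 1/(4555/2816 - 55/4) = 1/(-34165/2816) = -2816/34165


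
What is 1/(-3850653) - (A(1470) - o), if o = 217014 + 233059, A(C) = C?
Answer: 1727414487758/3850653 ≈ 4.4860e+5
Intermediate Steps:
o = 450073
1/(-3850653) - (A(1470) - o) = 1/(-3850653) - (1470 - 1*450073) = -1/3850653 - (1470 - 450073) = -1/3850653 - 1*(-448603) = -1/3850653 + 448603 = 1727414487758/3850653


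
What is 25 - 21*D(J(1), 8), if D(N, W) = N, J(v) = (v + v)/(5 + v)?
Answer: 18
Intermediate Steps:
J(v) = 2*v/(5 + v) (J(v) = (2*v)/(5 + v) = 2*v/(5 + v))
25 - 21*D(J(1), 8) = 25 - 42/(5 + 1) = 25 - 42/6 = 25 - 21*⅓ = 25 - 7 = 18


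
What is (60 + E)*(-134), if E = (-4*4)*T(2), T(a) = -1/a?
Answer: -9112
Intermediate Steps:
E = 8 (E = (-4*4)*(-1/2) = -(-16)/2 = -16*(-½) = 8)
(60 + E)*(-134) = (60 + 8)*(-134) = 68*(-134) = -9112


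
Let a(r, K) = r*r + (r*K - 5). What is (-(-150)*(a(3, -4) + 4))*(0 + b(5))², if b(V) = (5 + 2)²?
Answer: -1440600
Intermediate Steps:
a(r, K) = -5 + r² + K*r (a(r, K) = r² + (K*r - 5) = r² + (-5 + K*r) = -5 + r² + K*r)
b(V) = 49 (b(V) = 7² = 49)
(-(-150)*(a(3, -4) + 4))*(0 + b(5))² = (-(-150)*((-5 + 3² - 4*3) + 4))*(0 + 49)² = -(-150)*((-5 + 9 - 12) + 4)*49² = -(-150)*(-8 + 4)*2401 = -(-150)*(-4)*2401 = -50*12*2401 = -600*2401 = -1440600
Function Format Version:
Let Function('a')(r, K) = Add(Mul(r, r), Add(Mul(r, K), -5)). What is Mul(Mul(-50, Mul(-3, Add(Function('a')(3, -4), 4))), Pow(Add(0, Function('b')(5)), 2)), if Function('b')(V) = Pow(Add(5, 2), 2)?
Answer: -1440600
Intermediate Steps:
Function('a')(r, K) = Add(-5, Pow(r, 2), Mul(K, r)) (Function('a')(r, K) = Add(Pow(r, 2), Add(Mul(K, r), -5)) = Add(Pow(r, 2), Add(-5, Mul(K, r))) = Add(-5, Pow(r, 2), Mul(K, r)))
Function('b')(V) = 49 (Function('b')(V) = Pow(7, 2) = 49)
Mul(Mul(-50, Mul(-3, Add(Function('a')(3, -4), 4))), Pow(Add(0, Function('b')(5)), 2)) = Mul(Mul(-50, Mul(-3, Add(Add(-5, Pow(3, 2), Mul(-4, 3)), 4))), Pow(Add(0, 49), 2)) = Mul(Mul(-50, Mul(-3, Add(Add(-5, 9, -12), 4))), Pow(49, 2)) = Mul(Mul(-50, Mul(-3, Add(-8, 4))), 2401) = Mul(Mul(-50, Mul(-3, -4)), 2401) = Mul(Mul(-50, 12), 2401) = Mul(-600, 2401) = -1440600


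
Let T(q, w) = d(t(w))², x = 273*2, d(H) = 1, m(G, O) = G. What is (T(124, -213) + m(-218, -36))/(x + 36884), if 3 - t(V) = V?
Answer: -217/37430 ≈ -0.0057975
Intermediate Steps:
t(V) = 3 - V
x = 546
T(q, w) = 1 (T(q, w) = 1² = 1)
(T(124, -213) + m(-218, -36))/(x + 36884) = (1 - 218)/(546 + 36884) = -217/37430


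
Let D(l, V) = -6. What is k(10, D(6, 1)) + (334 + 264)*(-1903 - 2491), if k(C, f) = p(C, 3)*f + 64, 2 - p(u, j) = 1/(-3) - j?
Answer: -2627580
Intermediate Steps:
p(u, j) = 7/3 + j (p(u, j) = 2 - (1/(-3) - j) = 2 - (-⅓ - j) = 2 + (⅓ + j) = 7/3 + j)
k(C, f) = 64 + 16*f/3 (k(C, f) = (7/3 + 3)*f + 64 = 16*f/3 + 64 = 64 + 16*f/3)
k(10, D(6, 1)) + (334 + 264)*(-1903 - 2491) = (64 + (16/3)*(-6)) + (334 + 264)*(-1903 - 2491) = (64 - 32) + 598*(-4394) = 32 - 2627612 = -2627580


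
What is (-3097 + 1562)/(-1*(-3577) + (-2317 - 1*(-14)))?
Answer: -1535/1274 ≈ -1.2049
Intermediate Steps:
(-3097 + 1562)/(-1*(-3577) + (-2317 - 1*(-14))) = -1535/(3577 + (-2317 + 14)) = -1535/(3577 - 2303) = -1535/1274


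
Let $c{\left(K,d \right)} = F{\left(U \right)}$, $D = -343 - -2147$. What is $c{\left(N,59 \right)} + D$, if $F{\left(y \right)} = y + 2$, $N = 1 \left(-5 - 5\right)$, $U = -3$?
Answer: $1803$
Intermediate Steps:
$N = -10$ ($N = 1 \left(-5 - 5\right) = 1 \left(-10\right) = -10$)
$D = 1804$ ($D = -343 + 2147 = 1804$)
$F{\left(y \right)} = 2 + y$
$c{\left(K,d \right)} = -1$ ($c{\left(K,d \right)} = 2 - 3 = -1$)
$c{\left(N,59 \right)} + D = -1 + 1804 = 1803$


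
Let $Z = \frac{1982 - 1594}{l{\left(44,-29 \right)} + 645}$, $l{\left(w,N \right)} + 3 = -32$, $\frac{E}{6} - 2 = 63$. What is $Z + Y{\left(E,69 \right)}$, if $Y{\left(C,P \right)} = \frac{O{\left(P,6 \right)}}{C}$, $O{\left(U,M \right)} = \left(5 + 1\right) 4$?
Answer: $\frac{2766}{3965} \approx 0.6976$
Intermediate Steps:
$E = 390$ ($E = 12 + 6 \cdot 63 = 12 + 378 = 390$)
$l{\left(w,N \right)} = -35$ ($l{\left(w,N \right)} = -3 - 32 = -35$)
$O{\left(U,M \right)} = 24$ ($O{\left(U,M \right)} = 6 \cdot 4 = 24$)
$Y{\left(C,P \right)} = \frac{24}{C}$
$Z = \frac{194}{305}$ ($Z = \frac{1982 - 1594}{-35 + 645} = \frac{388}{610} = 388 \cdot \frac{1}{610} = \frac{194}{305} \approx 0.63607$)
$Z + Y{\left(E,69 \right)} = \frac{194}{305} + \frac{24}{390} = \frac{194}{305} + 24 \cdot \frac{1}{390} = \frac{194}{305} + \frac{4}{65} = \frac{2766}{3965}$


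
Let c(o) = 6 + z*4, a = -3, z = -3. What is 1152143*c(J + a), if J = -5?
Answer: -6912858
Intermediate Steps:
c(o) = -6 (c(o) = 6 - 3*4 = 6 - 12 = -6)
1152143*c(J + a) = 1152143*(-6) = -6912858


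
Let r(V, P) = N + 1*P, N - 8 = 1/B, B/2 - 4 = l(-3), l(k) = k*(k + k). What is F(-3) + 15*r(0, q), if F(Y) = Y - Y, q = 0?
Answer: 5295/44 ≈ 120.34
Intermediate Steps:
l(k) = 2*k² (l(k) = k*(2*k) = 2*k²)
B = 44 (B = 8 + 2*(2*(-3)²) = 8 + 2*(2*9) = 8 + 2*18 = 8 + 36 = 44)
N = 353/44 (N = 8 + 1/44 = 353/44 ≈ 8.0227)
r(V, P) = 353/44 + P (r(V, P) = 353/44 + 1*P = 353/44 + P)
F(Y) = 0
F(-3) + 15*r(0, q) = 0 + 15*(353/44 + 0) = 0 + 15*(353/44) = 0 + 5295/44 = 5295/44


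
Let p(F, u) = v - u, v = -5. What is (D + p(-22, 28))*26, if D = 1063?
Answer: 26780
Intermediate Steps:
p(F, u) = -5 - u
(D + p(-22, 28))*26 = (1063 + (-5 - 1*28))*26 = (1063 + (-5 - 28))*26 = (1063 - 33)*26 = 1030*26 = 26780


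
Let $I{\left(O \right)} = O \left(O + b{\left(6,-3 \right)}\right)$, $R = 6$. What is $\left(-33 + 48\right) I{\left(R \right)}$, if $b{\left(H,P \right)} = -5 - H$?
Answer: $-450$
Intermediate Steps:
$I{\left(O \right)} = O \left(-11 + O\right)$ ($I{\left(O \right)} = O \left(O - 11\right) = O \left(-11 + O\right)$)
$\left(-33 + 48\right) I{\left(R \right)} = \left(-33 + 48\right) 6 \left(-11 + 6\right) = 15 \cdot 6 \left(-5\right) = 15 \left(-30\right) = -450$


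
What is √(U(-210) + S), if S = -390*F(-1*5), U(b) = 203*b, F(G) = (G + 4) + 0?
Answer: 16*I*√165 ≈ 205.52*I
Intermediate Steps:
F(G) = 4 + G (F(G) = (4 + G) + 0 = 4 + G)
S = 390 (S = -390*(4 - 1*5) = -390*(4 - 5) = -390*(-1) = 390)
√(U(-210) + S) = √(203*(-210) + 390) = √(-42630 + 390) = √(-42240) = 16*I*√165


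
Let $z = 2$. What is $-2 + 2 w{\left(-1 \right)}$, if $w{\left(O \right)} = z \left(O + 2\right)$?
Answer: $2$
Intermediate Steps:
$w{\left(O \right)} = 4 + 2 O$ ($w{\left(O \right)} = 2 \left(O + 2\right) = 2 \left(2 + O\right) = 4 + 2 O$)
$-2 + 2 w{\left(-1 \right)} = -2 + 2 \left(4 + 2 \left(-1\right)\right) = -2 + 2 \left(4 - 2\right) = -2 + 2 \cdot 2 = -2 + 4 = 2$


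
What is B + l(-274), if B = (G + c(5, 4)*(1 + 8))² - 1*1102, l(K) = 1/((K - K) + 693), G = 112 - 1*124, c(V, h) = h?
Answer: -364517/693 ≈ -526.00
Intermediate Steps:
G = -12 (G = 112 - 124 = -12)
l(K) = 1/693 (l(K) = 1/(0 + 693) = 1/693)
B = -526 (B = (-12 + 4*(1 + 8))² - 1*1102 = (-12 + 4*9)² - 1102 = (-12 + 36)² - 1102 = 24² - 1102 = 576 - 1102 = -526)
B + l(-274) = -526 + 1/693 = -364517/693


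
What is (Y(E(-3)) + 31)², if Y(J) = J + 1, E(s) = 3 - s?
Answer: 1444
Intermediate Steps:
Y(J) = 1 + J
(Y(E(-3)) + 31)² = ((1 + (3 - 1*(-3))) + 31)² = ((1 + (3 + 3)) + 31)² = ((1 + 6) + 31)² = (7 + 31)² = 38² = 1444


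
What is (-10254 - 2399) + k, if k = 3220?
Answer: -9433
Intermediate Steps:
(-10254 - 2399) + k = (-10254 - 2399) + 3220 = -12653 + 3220 = -9433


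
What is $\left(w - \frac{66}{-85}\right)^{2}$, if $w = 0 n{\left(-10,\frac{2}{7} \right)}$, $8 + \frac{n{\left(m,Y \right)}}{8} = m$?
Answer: $\frac{4356}{7225} \approx 0.60291$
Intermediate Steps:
$n{\left(m,Y \right)} = -64 + 8 m$
$w = 0$ ($w = 0 \left(-64 + 8 \left(-10\right)\right) = 0 \left(-64 - 80\right) = 0 \left(-144\right) = 0$)
$\left(w - \frac{66}{-85}\right)^{2} = \left(0 - \frac{66}{-85}\right)^{2} = \left(0 - - \frac{66}{85}\right)^{2} = \left(0 + \frac{66}{85}\right)^{2} = \left(\frac{66}{85}\right)^{2} = \frac{4356}{7225}$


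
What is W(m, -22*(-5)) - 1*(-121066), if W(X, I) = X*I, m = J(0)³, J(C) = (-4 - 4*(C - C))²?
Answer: 571626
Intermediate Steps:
J(C) = 16 (J(C) = (-4 - 4*0)² = (-4 + 0)² = (-4)² = 16)
m = 4096 (m = 16³ = 4096)
W(X, I) = I*X
W(m, -22*(-5)) - 1*(-121066) = -22*(-5)*4096 - 1*(-121066) = 110*4096 + 121066 = 450560 + 121066 = 571626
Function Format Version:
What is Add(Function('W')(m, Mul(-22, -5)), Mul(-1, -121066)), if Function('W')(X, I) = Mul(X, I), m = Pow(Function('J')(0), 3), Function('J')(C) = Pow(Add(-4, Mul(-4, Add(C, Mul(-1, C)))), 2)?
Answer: 571626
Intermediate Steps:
Function('J')(C) = 16 (Function('J')(C) = Pow(Add(-4, Mul(-4, 0)), 2) = Pow(Add(-4, 0), 2) = Pow(-4, 2) = 16)
m = 4096 (m = Pow(16, 3) = 4096)
Function('W')(X, I) = Mul(I, X)
Add(Function('W')(m, Mul(-22, -5)), Mul(-1, -121066)) = Add(Mul(Mul(-22, -5), 4096), Mul(-1, -121066)) = Add(Mul(110, 4096), 121066) = Add(450560, 121066) = 571626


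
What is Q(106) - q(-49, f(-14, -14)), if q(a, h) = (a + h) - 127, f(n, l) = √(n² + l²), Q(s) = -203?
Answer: -27 - 14*√2 ≈ -46.799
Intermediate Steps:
f(n, l) = √(l² + n²)
q(a, h) = -127 + a + h
Q(106) - q(-49, f(-14, -14)) = -203 - (-127 - 49 + √((-14)² + (-14)²)) = -203 - (-127 - 49 + √(196 + 196)) = -203 - (-127 - 49 + √392) = -203 - (-127 - 49 + 14*√2) = -203 - (-176 + 14*√2) = -203 + (176 - 14*√2) = -27 - 14*√2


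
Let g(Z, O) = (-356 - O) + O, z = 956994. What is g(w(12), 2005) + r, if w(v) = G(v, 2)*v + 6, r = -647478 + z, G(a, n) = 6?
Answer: 309160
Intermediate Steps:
r = 309516 (r = -647478 + 956994 = 309516)
w(v) = 6 + 6*v (w(v) = 6*v + 6 = 6 + 6*v)
g(Z, O) = -356
g(w(12), 2005) + r = -356 + 309516 = 309160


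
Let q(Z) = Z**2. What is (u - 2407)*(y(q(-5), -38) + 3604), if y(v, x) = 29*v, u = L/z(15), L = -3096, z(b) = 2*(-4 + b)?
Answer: -121320225/11 ≈ -1.1029e+7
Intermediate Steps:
z(b) = -8 + 2*b
u = -1548/11 (u = -3096/(-8 + 2*15) = -3096/(-8 + 30) = -3096/22 = -3096*1/22 = -1548/11 ≈ -140.73)
(u - 2407)*(y(q(-5), -38) + 3604) = (-1548/11 - 2407)*(29*(-5)**2 + 3604) = -28025*(29*25 + 3604)/11 = -28025*(725 + 3604)/11 = -28025/11*4329 = -121320225/11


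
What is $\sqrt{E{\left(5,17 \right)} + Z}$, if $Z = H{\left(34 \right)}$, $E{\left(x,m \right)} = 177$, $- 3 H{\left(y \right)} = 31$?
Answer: $\frac{10 \sqrt{15}}{3} \approx 12.91$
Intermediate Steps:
$H{\left(y \right)} = - \frac{31}{3}$ ($H{\left(y \right)} = \left(- \frac{1}{3}\right) 31 = - \frac{31}{3}$)
$Z = - \frac{31}{3} \approx -10.333$
$\sqrt{E{\left(5,17 \right)} + Z} = \sqrt{177 - \frac{31}{3}} = \sqrt{\frac{500}{3}} = \frac{10 \sqrt{15}}{3}$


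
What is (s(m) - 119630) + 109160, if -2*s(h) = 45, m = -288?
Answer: -20985/2 ≈ -10493.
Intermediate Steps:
s(h) = -45/2 (s(h) = -½*45 = -45/2)
(s(m) - 119630) + 109160 = (-45/2 - 119630) + 109160 = -239305/2 + 109160 = -20985/2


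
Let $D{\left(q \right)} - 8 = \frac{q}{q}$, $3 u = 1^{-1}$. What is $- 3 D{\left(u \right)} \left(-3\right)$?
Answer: $81$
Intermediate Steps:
$u = \frac{1}{3}$ ($u = \frac{1}{3 \cdot 1} = \frac{1}{3} \cdot 1 = \frac{1}{3} \approx 0.33333$)
$D{\left(q \right)} = 9$ ($D{\left(q \right)} = 8 + \frac{q}{q} = 8 + 1 = 9$)
$- 3 D{\left(u \right)} \left(-3\right) = \left(-3\right) 9 \left(-3\right) = \left(-27\right) \left(-3\right) = 81$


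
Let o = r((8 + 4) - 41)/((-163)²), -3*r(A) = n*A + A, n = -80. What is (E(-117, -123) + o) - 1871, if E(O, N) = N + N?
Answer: -168742010/79707 ≈ -2117.0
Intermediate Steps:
r(A) = 79*A/3 (r(A) = -(-80*A + A)/3 = -(-79)*A/3 = 79*A/3)
E(O, N) = 2*N
o = -2291/79707 (o = (79*((8 + 4) - 41)/3)/((-163)²) = (79*(12 - 41)/3)/26569 = ((79/3)*(-29))*(1/26569) = -2291/3*1/26569 = -2291/79707 ≈ -0.028743)
(E(-117, -123) + o) - 1871 = (2*(-123) - 2291/79707) - 1871 = (-246 - 2291/79707) - 1871 = -19610213/79707 - 1871 = -168742010/79707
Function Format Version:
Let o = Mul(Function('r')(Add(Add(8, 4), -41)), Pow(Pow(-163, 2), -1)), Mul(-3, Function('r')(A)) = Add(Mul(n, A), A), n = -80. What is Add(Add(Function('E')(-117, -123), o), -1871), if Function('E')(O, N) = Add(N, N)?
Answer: Rational(-168742010, 79707) ≈ -2117.0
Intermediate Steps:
Function('r')(A) = Mul(Rational(79, 3), A) (Function('r')(A) = Mul(Rational(-1, 3), Add(Mul(-80, A), A)) = Mul(Rational(-1, 3), Mul(-79, A)) = Mul(Rational(79, 3), A))
Function('E')(O, N) = Mul(2, N)
o = Rational(-2291, 79707) (o = Mul(Mul(Rational(79, 3), Add(Add(8, 4), -41)), Pow(Pow(-163, 2), -1)) = Mul(Mul(Rational(79, 3), Add(12, -41)), Pow(26569, -1)) = Mul(Mul(Rational(79, 3), -29), Rational(1, 26569)) = Mul(Rational(-2291, 3), Rational(1, 26569)) = Rational(-2291, 79707) ≈ -0.028743)
Add(Add(Function('E')(-117, -123), o), -1871) = Add(Add(Mul(2, -123), Rational(-2291, 79707)), -1871) = Add(Add(-246, Rational(-2291, 79707)), -1871) = Add(Rational(-19610213, 79707), -1871) = Rational(-168742010, 79707)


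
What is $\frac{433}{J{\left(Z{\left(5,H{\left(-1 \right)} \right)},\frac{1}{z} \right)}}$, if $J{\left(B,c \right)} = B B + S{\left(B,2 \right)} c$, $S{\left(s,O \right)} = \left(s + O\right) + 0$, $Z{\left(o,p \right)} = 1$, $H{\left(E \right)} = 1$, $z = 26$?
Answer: $\frac{11258}{29} \approx 388.21$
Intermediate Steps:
$S{\left(s,O \right)} = O + s$ ($S{\left(s,O \right)} = \left(O + s\right) + 0 = O + s$)
$J{\left(B,c \right)} = B^{2} + c \left(2 + B\right)$ ($J{\left(B,c \right)} = B B + \left(2 + B\right) c = B^{2} + c \left(2 + B\right)$)
$\frac{433}{J{\left(Z{\left(5,H{\left(-1 \right)} \right)},\frac{1}{z} \right)}} = \frac{433}{1^{2} + \frac{2 + 1}{26}} = \frac{433}{1 + \frac{1}{26} \cdot 3} = \frac{433}{1 + \frac{3}{26}} = \frac{433}{\frac{29}{26}} = 433 \cdot \frac{26}{29} = \frac{11258}{29}$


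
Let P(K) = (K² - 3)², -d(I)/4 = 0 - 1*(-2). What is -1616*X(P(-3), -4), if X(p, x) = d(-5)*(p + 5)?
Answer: 530048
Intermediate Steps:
d(I) = -8 (d(I) = -4*(0 - 1*(-2)) = -4*(0 + 2) = -4*2 = -8)
P(K) = (-3 + K²)²
X(p, x) = -40 - 8*p (X(p, x) = -8*(p + 5) = -8*(5 + p) = -40 - 8*p)
-1616*X(P(-3), -4) = -1616*(-40 - 8*(-3 + (-3)²)²) = -1616*(-40 - 8*(-3 + 9)²) = -1616*(-40 - 8*6²) = -1616*(-40 - 8*36) = -1616*(-40 - 288) = -1616*(-328) = 530048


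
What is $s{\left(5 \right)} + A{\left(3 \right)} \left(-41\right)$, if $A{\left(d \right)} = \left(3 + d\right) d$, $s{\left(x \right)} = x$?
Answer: $-733$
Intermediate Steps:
$A{\left(d \right)} = d \left(3 + d\right)$
$s{\left(5 \right)} + A{\left(3 \right)} \left(-41\right) = 5 + 3 \left(3 + 3\right) \left(-41\right) = 5 + 3 \cdot 6 \left(-41\right) = 5 + 18 \left(-41\right) = 5 - 738 = -733$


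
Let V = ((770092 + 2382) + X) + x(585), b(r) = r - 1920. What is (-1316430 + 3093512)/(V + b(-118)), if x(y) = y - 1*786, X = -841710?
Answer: -1777082/71475 ≈ -24.863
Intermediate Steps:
x(y) = -786 + y (x(y) = y - 786 = -786 + y)
b(r) = -1920 + r
V = -69437 (V = ((770092 + 2382) - 841710) + (-786 + 585) = (772474 - 841710) - 201 = -69236 - 201 = -69437)
(-1316430 + 3093512)/(V + b(-118)) = (-1316430 + 3093512)/(-69437 + (-1920 - 118)) = 1777082/(-69437 - 2038) = 1777082/(-71475) = 1777082*(-1/71475) = -1777082/71475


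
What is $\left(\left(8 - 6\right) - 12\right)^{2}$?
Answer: $100$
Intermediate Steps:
$\left(\left(8 - 6\right) - 12\right)^{2} = \left(2 - 12\right)^{2} = \left(-10\right)^{2} = 100$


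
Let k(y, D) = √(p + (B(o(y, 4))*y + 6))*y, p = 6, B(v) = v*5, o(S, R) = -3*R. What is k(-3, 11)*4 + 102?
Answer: 102 - 96*√3 ≈ -64.277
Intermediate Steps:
B(v) = 5*v
k(y, D) = y*√(12 - 60*y) (k(y, D) = √(6 + ((5*(-3*4))*y + 6))*y = √(6 + ((5*(-12))*y + 6))*y = √(6 + (-60*y + 6))*y = √(6 + (6 - 60*y))*y = √(12 - 60*y)*y = y*√(12 - 60*y))
k(-3, 11)*4 + 102 = (2*(-3)*√(3 - 15*(-3)))*4 + 102 = (2*(-3)*√(3 + 45))*4 + 102 = (2*(-3)*√48)*4 + 102 = (2*(-3)*(4*√3))*4 + 102 = -24*√3*4 + 102 = -96*√3 + 102 = 102 - 96*√3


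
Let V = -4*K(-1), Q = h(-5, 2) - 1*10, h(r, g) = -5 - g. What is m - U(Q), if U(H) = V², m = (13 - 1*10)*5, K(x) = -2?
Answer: -49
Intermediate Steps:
Q = -17 (Q = (-5 - 1*2) - 1*10 = (-5 - 2) - 10 = -7 - 10 = -17)
m = 15 (m = (13 - 10)*5 = 3*5 = 15)
V = 8 (V = -4*(-2) = -2*(-4) = 8)
U(H) = 64 (U(H) = 8² = 64)
m - U(Q) = 15 - 1*64 = 15 - 64 = -49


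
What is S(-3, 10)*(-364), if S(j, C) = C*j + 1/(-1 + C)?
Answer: 97916/9 ≈ 10880.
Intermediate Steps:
S(j, C) = 1/(-1 + C) + C*j
S(-3, 10)*(-364) = ((1 - 3*10² - 1*10*(-3))/(-1 + 10))*(-364) = ((1 - 3*100 + 30)/9)*(-364) = ((1 - 300 + 30)/9)*(-364) = ((⅑)*(-269))*(-364) = -269/9*(-364) = 97916/9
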